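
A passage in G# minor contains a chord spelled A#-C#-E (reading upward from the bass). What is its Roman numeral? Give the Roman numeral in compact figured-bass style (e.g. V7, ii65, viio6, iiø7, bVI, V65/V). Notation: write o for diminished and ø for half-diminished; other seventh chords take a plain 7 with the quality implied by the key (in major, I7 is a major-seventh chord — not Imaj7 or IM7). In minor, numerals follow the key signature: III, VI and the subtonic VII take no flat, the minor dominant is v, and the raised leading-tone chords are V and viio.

iio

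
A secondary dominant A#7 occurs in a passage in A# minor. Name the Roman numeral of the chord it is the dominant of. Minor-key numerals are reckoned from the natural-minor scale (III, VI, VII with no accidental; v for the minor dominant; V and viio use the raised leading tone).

iv

The chord is a dominant seventh chord on A#.
A dominant resolves down a perfect fifth: A# → D#. In A# minor, D# is scale degree 4, i.e. iv.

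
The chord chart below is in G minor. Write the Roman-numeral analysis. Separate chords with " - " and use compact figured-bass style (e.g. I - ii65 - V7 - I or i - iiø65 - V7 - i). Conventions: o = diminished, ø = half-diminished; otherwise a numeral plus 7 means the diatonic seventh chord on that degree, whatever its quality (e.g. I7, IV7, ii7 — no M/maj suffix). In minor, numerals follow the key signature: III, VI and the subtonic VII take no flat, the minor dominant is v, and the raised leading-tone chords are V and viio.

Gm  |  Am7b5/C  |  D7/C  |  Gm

Gm: root G is the tonic; minor triad there is i.
Am7b5/C: half-diminished seventh chord on A = scale degree 2 → iiø65.
D7/C: dominant seventh chord on D = scale degree 5 → V42.
Gm has root G, degree 1 in G minor, so i.

i - iiø65 - V42 - i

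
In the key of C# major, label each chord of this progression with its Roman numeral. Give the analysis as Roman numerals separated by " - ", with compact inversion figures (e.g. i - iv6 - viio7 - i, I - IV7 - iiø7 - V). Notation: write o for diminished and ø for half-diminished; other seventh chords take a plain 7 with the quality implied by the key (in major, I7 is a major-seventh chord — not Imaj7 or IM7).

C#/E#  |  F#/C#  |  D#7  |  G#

I6 - IV64 - V7/V - V

C#/E#: root C# is the tonic; major triad there is I6.
F#/C#: root F# is the subdominant; major triad there is IV64.
D#7: a dominant seventh chord on D#, the applied dominant of V → V7/V.
G#: root G# is the dominant; major triad there is V.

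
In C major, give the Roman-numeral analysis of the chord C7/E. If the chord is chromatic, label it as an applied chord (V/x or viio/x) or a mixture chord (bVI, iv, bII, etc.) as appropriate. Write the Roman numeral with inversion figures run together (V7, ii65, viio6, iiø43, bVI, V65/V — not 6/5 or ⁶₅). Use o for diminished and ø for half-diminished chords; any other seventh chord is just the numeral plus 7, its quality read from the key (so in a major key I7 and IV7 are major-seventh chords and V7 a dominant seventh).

V65/IV

The pitches C-E-G-Bb form a dominant seventh chord rooted on C.
C is not a diatonic chord root with this quality in C major, but it lies a perfect fifth above F (IV), so the chord functions as an applied dominant of IV.
With E in the bass the chord is in first inversion, so the figured bass is 65.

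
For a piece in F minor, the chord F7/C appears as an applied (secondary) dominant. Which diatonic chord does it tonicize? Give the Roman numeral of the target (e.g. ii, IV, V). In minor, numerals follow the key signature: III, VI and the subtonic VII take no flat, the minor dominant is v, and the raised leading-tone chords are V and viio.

iv

The chord is a dominant seventh chord on F.
A dominant resolves down a perfect fifth: F → Bb. In F minor, Bb is scale degree 4, i.e. iv.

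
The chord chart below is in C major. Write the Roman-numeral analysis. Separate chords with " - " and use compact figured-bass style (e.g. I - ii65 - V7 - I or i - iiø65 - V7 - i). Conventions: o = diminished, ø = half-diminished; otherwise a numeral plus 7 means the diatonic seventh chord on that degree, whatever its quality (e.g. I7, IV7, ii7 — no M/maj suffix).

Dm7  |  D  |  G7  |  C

ii7 - V/V - V7 - I

Dm7: minor seventh chord on D = scale degree 2 → ii7.
D: a major triad on D, the applied dominant of V → V/V.
G7: dominant seventh chord on G = scale degree 5 → V7.
C: major triad on C = scale degree 1 → I.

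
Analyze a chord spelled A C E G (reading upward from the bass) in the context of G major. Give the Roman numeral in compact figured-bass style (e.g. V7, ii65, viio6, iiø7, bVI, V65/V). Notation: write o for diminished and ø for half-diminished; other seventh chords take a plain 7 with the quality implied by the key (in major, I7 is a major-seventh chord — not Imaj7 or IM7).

Stacked in thirds the chord is A-C-E-G: a minor seventh chord on A.
A is scale degree 2 in G major, and a minor seventh chord on that degree is written ii7.

ii7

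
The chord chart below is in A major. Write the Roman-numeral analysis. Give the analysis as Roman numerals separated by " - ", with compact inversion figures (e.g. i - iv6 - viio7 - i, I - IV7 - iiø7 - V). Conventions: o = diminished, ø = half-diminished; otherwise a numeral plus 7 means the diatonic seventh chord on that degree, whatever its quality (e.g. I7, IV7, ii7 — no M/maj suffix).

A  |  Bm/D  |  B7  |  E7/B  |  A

I - ii6 - V7/V - V43 - I

A: root A is the tonic; major triad there is I.
Bm/D: minor triad on B = scale degree 2 → ii6.
B7: chromatic; B is V of V, so V7/V.
E7/B has root E, degree 5 in A major, so V43.
A has root A, degree 1 in A major, so I.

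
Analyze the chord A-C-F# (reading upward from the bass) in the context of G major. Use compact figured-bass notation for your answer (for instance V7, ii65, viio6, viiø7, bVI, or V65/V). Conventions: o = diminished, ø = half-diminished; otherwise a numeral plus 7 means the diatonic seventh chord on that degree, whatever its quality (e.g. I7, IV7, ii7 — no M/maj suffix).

viio6

Stacked in thirds the chord is F#-A-C: a diminished triad on F#.
In G major, F# is the leading tone; the diatonic diminished triad there is viio.
With A in the bass the chord is in first inversion, so the figured bass is 6.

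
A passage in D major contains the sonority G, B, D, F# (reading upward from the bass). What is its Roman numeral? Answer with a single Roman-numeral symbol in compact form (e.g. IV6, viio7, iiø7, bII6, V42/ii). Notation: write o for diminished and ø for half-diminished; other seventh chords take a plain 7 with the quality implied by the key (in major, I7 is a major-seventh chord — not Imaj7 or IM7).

IV7

The pitches G-B-D-F# form a major seventh chord rooted on G.
In D major, G is the subdominant; the diatonic major seventh chord there is IV7.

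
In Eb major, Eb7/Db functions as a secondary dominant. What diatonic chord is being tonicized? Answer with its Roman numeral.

IV

The chord is a dominant seventh chord on Eb.
A dominant resolves down a perfect fifth: Eb → Ab. In Eb major, Ab is scale degree 4, i.e. IV.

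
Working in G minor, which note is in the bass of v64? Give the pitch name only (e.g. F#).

A

v in G minor has root D; the chord is D-F-A.
The figure 64 means second inversion — the fifth is in the bass.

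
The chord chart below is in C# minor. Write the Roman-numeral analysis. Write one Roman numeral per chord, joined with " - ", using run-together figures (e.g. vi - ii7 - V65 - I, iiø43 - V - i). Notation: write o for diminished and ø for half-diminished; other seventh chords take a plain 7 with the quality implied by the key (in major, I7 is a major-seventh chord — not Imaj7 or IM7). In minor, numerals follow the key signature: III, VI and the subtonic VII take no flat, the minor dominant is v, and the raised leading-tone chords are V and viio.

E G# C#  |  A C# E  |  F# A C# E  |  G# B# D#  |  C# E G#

i6 - VI - iv7 - V - i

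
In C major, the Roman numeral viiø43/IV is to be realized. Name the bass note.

Bb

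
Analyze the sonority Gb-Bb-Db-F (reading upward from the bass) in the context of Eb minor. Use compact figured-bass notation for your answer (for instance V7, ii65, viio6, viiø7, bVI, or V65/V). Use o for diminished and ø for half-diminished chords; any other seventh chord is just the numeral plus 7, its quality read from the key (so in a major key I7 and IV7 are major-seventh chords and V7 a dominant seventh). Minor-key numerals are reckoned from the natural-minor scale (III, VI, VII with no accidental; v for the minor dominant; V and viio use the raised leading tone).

Stacked in thirds the chord is Gb-Bb-Db-F: a major seventh chord on Gb.
In Eb minor, Gb is the mediant; the diatonic major seventh chord there is III7.

III7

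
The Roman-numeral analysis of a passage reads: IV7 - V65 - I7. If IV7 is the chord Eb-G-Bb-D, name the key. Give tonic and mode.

The anchor chord is a major seventh chord on Eb, labeled IV7.
Counting down 3 scale steps from Eb places the tonic on Bb; a major seventh chord on degree 4 is diatonic only in major.

Bb major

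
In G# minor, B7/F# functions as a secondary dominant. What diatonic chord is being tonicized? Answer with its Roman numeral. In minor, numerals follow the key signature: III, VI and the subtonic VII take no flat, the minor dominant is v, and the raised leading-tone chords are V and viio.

The chord is a dominant seventh chord on B.
A dominant resolves down a perfect fifth: B → E. In G# minor, E is scale degree 6, i.e. VI.

VI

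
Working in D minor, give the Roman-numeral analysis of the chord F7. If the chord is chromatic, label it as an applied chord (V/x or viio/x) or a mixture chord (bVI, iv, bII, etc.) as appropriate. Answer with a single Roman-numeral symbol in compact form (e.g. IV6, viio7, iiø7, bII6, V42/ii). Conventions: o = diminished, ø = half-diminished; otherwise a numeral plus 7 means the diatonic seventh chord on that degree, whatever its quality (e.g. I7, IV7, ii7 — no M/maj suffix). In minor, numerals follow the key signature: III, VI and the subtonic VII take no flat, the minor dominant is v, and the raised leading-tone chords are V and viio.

V7/VI

The pitches F-A-C-Eb form a dominant seventh chord rooted on F.
F is not a diatonic chord root with this quality in D minor, but it lies a perfect fifth above Bb (VI), so the chord functions as an applied dominant of VI.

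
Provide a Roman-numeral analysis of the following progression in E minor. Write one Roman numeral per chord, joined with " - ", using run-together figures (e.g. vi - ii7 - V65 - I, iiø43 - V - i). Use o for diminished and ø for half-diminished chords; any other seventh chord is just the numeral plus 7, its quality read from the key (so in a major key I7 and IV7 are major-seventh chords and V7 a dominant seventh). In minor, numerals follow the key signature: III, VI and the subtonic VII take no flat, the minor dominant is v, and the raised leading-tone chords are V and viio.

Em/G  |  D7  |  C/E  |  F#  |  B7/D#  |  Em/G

Em/G has root E, degree 1 in E minor, so i6.
D7: dominant seventh chord on D = scale degree 7 → VII7.
C/E: major triad on C = scale degree 6 → VI6.
F#: chromatic; F# is V of V, so V/V.
B7/D#: root B is the dominant; dominant seventh chord there is V65.
Em/G has root E, degree 1 in E minor, so i6.

i6 - VII7 - VI6 - V/V - V65 - i6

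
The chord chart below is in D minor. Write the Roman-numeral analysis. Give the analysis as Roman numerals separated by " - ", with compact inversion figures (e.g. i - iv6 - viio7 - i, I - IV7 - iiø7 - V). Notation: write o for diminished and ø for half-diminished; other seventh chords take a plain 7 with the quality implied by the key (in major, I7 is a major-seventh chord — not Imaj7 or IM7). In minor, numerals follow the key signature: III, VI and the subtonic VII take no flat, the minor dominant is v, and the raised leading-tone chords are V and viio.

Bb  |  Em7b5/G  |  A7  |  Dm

Bb: root Bb is the submediant; major triad there is VI.
Em7b5/G: half-diminished seventh chord on E = scale degree 2 → iiø65.
A7: dominant seventh chord on A = scale degree 5 → V7.
Dm: root D is the tonic; minor triad there is i.

VI - iiø65 - V7 - i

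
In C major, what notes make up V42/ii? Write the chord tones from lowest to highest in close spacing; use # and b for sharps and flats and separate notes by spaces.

G A C# E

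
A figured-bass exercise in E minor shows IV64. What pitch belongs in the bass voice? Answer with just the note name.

E

IV in E minor has root A; the chord is A-C#-E.
The figure 64 means second inversion — the fifth is in the bass.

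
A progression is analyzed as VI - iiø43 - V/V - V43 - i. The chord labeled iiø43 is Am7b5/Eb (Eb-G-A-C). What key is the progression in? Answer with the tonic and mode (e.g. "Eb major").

The chord Am7b5/Eb is a half-diminished seventh chord rooted on A; its label is iiø43.
Counting down one scale step from A places the tonic on G; a half-diminished seventh chord on degree 2 is diatonic only in minor.

G minor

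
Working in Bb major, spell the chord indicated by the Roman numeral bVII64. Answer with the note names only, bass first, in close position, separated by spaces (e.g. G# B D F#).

Eb Ab C

bVII64 is a major triad on the lowered seventh degree (the subtonic), borrowed from the parallel minor. In Bb major that root is Ab.
So the chord is Ab-C-Eb, a major triad.
The figured bass 64 indicates second inversion, placing the fifth (Eb) in the bass: Eb-Ab-C.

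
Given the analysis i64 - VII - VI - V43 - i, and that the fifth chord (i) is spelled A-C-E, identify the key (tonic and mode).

A minor

i is given as A-C-E — a minor triad with root A.
If A is scale degree 1 and the mode makes that degree carry a minor triad, the tonic is A and the mode is minor.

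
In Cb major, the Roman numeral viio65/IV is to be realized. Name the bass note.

Gb

The applied chord viio65/IV is rooted on Eb: Eb-Gb-Bbb-Dbb.
The figure 65 means first inversion — the third is in the bass.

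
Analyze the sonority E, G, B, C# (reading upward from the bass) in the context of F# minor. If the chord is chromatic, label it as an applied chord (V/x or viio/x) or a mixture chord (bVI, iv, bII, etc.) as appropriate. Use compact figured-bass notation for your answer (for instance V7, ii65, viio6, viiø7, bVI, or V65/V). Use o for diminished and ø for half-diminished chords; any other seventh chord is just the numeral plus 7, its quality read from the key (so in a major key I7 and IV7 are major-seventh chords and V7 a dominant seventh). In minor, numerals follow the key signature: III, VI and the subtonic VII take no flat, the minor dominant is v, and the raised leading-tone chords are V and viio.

Stacked in thirds the chord is C#-E-G-B: a half-diminished seventh chord on C#.
C# sits a half step below D (VI in F# minor); a diminished chord there is the applied leading-tone chord of VI.
With E in the bass the chord is in first inversion, so the figured bass is 65.

viiø65/VI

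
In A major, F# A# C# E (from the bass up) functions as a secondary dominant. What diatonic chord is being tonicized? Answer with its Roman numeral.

ii

The chord is a dominant seventh chord on F#.
A dominant resolves down a perfect fifth: F# → B. In A major, B is scale degree 2, i.e. ii.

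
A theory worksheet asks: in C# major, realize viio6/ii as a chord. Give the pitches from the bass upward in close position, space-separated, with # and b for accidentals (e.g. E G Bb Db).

The slash marks an applied leading-tone chord: viio of ii. In C# major, ii is D#, so the leading tone to it is C##, a half step below.
Building a diminished triad on C## gives C##-E#-G#.
With the 6 figure the chord is in first inversion; from the bass E# upward in close position it reads E#-G#-C##.

E# G# C##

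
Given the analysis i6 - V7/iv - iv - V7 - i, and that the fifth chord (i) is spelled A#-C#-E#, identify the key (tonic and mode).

The chord A#m is a minor triad rooted on A#; its label is i.
If A# is scale degree 1 and the mode makes that degree carry a minor triad, the tonic is A# and the mode is minor.

A# minor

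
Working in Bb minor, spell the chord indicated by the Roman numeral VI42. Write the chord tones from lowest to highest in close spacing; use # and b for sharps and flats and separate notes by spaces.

F Gb Bb Db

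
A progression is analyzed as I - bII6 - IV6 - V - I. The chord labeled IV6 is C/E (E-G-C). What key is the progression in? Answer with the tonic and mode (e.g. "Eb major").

G major

IV6 is given as E-G-C — a major triad with root C.
If C is scale degree 4 and the mode makes that degree carry a major triad, the tonic is G and the mode is major.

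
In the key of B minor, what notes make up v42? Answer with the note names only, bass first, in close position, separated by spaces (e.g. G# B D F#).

E F# A C#

In B minor, the fifth degree is F#, and the diatonic chord built there is a minor seventh chord.
That chord is spelled F#-A-C#-E.
The figured bass 42 indicates third inversion, placing the seventh (E) in the bass: E-F#-A-C#.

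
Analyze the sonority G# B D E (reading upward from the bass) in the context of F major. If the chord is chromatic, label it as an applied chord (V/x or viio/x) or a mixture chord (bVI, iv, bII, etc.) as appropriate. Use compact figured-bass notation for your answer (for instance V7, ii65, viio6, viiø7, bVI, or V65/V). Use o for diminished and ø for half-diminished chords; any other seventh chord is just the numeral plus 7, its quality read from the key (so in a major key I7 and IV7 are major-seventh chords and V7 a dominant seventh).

V65/iii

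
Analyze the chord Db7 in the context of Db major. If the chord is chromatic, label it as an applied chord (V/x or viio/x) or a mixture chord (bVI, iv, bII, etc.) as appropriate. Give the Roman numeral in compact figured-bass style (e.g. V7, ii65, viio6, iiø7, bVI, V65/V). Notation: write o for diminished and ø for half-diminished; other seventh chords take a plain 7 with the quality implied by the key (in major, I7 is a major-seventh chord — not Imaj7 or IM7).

The pitches Db-F-Ab-Cb form a dominant seventh chord rooted on Db.
Db is not a diatonic chord root with this quality in Db major, but it lies a perfect fifth above Gb (IV), so the chord functions as an applied dominant of IV.

V7/IV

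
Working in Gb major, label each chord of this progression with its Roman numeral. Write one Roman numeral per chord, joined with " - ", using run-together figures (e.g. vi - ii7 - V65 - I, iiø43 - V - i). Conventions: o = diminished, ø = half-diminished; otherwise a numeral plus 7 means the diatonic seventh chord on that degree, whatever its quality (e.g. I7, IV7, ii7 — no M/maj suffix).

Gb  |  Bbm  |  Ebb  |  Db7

Gb: major triad on Gb = scale degree 1 → I.
Bbm has root Bb, degree 3 in Gb major, so iii.
Ebb: major triad on Ebb — chromatic; bVI (borrowed from the parallel minor).
Db7 has root Db, degree 5 in Gb major, so V7.

I - iii - bVI - V7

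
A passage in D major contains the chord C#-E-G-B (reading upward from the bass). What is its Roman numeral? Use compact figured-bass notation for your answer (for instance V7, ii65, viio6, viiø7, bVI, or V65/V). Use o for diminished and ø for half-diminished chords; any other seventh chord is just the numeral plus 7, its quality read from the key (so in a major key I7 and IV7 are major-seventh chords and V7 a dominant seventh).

Stacked in thirds the chord is C#-E-G-B: a half-diminished seventh chord on C#.
C# is scale degree 7 in D major, and a half-diminished seventh chord on that degree is written viiø7.

viiø7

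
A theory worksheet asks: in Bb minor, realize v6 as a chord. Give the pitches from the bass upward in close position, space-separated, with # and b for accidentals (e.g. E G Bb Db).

Ab C F

The numeral's case and figure indicate a minor triad. In Bb minor its root, scale degree 5, is F.
That chord is spelled F-Ab-C.
With the 6 figure the chord is in first inversion; from the bass Ab upward in close position it reads Ab-C-F.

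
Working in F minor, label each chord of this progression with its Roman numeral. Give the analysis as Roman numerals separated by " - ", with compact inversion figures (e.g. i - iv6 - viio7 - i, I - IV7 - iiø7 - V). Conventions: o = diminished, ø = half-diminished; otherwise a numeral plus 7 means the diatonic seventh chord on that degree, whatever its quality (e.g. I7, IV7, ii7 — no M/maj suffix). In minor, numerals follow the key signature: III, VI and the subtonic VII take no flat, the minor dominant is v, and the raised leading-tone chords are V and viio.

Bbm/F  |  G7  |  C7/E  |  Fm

Bbm/F: minor triad on Bb = scale degree 4 → iv64.
G7: a dominant seventh chord on G, the applied dominant of V → V7/V.
C7/E: root C is the dominant; dominant seventh chord there is V65.
Fm: minor triad on F = scale degree 1 → i.

iv64 - V7/V - V65 - i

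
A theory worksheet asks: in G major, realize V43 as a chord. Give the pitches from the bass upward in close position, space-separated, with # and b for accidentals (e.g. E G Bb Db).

A C D F#

In G major, scale degree 5 is D, and the diatonic chord built there is a dominant seventh chord.
Stacking thirds from D gives D-F#-A-C.
With the 43 figure the chord is in second inversion; from the bass A upward in close position it reads A-C-D-F#.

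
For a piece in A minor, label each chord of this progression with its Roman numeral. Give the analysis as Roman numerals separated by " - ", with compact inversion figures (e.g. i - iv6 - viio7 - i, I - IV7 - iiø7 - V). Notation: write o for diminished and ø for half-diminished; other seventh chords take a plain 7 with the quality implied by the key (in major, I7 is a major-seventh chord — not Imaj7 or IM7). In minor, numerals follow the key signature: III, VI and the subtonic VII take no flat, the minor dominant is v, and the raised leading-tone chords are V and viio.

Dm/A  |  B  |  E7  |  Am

iv64 - V/V - V7 - i

Dm/A: minor triad on D = scale degree 4 → iv64.
B: a major triad on B, the applied dominant of V → V/V.
E7: dominant seventh chord on E = scale degree 5 → V7.
Am: minor triad on A = scale degree 1 → i.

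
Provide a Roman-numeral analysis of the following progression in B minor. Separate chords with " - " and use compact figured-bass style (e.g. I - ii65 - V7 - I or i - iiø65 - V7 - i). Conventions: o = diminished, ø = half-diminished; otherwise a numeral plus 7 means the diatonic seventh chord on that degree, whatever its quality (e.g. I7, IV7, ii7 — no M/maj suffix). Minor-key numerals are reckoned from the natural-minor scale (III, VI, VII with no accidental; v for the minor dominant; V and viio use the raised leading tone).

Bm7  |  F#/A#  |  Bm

Bm7: minor seventh chord on B = scale degree 1 → i7.
F#/A# has root F#, degree 5 in B minor, so V6.
Bm: root B is the tonic; minor triad there is i.

i7 - V6 - i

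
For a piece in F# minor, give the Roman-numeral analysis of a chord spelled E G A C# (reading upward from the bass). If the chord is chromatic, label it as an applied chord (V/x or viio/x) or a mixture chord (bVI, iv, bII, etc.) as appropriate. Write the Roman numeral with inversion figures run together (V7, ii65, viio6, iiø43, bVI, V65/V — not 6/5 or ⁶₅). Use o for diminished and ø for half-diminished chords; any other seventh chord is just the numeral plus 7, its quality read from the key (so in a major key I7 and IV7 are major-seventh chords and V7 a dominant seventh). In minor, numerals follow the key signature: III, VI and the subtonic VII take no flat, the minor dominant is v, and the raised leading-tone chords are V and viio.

V43/VI

The pitches A-C#-E-G form a dominant seventh chord rooted on A.
A is not a diatonic chord root with this quality in F# minor, but it lies a perfect fifth above D (VI), so the chord functions as an applied dominant of VI.
With E in the bass the chord is in second inversion, so the figured bass is 43.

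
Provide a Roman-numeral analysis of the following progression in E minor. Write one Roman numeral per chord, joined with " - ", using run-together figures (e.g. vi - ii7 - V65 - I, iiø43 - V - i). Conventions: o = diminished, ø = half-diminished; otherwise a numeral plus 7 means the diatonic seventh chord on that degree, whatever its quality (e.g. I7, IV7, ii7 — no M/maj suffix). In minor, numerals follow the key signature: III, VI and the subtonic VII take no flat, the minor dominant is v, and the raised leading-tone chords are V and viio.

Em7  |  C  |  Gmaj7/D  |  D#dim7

i7 - VI - III43 - viio7

Em7: minor seventh chord on E = scale degree 1 → i7.
C has root C, degree 6 in E minor, so VI.
Gmaj7/D: major seventh chord on G = scale degree 3 → III43.
D#dim7: root D# is the leading tone; fully diminished seventh chord there is viio7.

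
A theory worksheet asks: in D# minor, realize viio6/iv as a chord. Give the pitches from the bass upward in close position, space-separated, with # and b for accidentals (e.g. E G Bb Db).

A# C# F##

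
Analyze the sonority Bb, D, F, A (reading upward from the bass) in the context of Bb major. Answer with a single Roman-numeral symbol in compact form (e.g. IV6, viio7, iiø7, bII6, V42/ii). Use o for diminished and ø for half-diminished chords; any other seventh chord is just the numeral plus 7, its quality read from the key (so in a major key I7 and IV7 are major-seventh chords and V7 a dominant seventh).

I7

The pitches Bb-D-F-A form a major seventh chord rooted on Bb.
Bb is scale degree 1 in Bb major, and a major seventh chord on that degree is written I7.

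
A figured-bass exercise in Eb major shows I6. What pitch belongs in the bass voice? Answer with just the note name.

G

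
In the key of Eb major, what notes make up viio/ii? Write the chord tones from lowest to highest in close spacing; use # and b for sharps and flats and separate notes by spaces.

viio/ii is a secondary leading-tone chord. The target ii is F in Eb major; the applied chord is rooted a semitone below, on E.
Building a diminished triad on E gives E-G-Bb.

E G Bb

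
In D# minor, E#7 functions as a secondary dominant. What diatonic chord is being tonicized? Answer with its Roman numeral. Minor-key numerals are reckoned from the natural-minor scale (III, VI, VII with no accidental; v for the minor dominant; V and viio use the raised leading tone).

The chord is a dominant seventh chord on E#.
A dominant resolves down a perfect fifth: E# → A#. In D# minor, A# is scale degree 5, i.e. V.

V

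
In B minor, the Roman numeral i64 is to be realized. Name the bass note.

F#

i in B minor has root B; the chord is B-D-F#.
The figure 64 means second inversion — the fifth is in the bass.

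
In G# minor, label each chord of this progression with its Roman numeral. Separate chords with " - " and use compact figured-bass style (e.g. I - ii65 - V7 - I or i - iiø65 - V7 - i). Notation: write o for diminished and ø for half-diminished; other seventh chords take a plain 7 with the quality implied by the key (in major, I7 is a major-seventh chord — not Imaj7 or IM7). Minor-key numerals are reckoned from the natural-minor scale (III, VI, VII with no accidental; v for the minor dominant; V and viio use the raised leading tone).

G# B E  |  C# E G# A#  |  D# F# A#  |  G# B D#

G#-B-E: major triad on E = scale degree 6 → VI6.
C#-E-G#-A# has root A#, degree 2 in G# minor, so iiø65.
D#-F#-A# has root D#, degree 5 in G# minor, so v.
G#-B-D#: root G# is the tonic; minor triad there is i.

VI6 - iiø65 - v - i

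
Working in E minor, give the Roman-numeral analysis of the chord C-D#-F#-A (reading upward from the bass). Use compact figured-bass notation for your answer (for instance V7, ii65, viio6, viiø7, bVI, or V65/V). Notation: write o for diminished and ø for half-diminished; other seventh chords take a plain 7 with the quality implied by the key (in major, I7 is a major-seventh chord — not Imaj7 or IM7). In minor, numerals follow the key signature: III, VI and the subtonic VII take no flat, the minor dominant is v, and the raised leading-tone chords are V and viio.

viio42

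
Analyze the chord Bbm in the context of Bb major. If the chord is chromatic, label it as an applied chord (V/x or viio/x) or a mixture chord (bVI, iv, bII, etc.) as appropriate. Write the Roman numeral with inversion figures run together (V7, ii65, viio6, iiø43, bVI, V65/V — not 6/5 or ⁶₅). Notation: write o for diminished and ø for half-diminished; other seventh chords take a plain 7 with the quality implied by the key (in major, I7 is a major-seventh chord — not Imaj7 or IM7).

i

The pitches Bb-Db-F form a minor triad rooted on Bb.
Bb is the first degree of Bb major. This is the minor tonic, borrowed from the parallel minor.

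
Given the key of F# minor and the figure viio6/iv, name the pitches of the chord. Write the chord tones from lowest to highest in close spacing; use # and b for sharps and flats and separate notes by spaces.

viio6/iv is a secondary leading-tone chord. The target iv is B in F# minor; the applied chord is rooted a semitone below, on A#.
Building a diminished triad on A# gives A#-C#-E.
The figured bass 6 indicates first inversion, placing the third (C#) in the bass: C#-E-A#.

C# E A#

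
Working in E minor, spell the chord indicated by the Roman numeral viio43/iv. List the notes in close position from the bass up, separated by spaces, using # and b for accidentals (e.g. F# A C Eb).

D F G# B

viio43/iv is a secondary leading-tone chord. The target iv is A in E minor; the applied chord is rooted a semitone below, on G#.
Building a fully diminished seventh chord on G# gives G#-B-D-F.
With the 43 figure the chord is in second inversion; from the bass D upward in close position it reads D-F-G#-B.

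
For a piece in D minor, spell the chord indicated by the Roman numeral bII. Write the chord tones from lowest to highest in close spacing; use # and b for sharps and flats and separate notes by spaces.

bII is the Neapolitan chord — a major triad on the lowered second degree. In D minor that root is Eb.
So the chord is Eb-G-Bb, a major triad.

Eb G Bb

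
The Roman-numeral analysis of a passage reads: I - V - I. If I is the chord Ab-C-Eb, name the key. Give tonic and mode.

Ab major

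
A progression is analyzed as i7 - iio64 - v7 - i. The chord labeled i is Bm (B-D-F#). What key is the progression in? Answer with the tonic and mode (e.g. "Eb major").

B minor

i is given as B-D-F# — a minor triad with root B.
If B is scale degree 1 and the mode makes that degree carry a minor triad, the tonic is B and the mode is minor.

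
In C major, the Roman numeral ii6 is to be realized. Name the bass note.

ii in C major has root D; the chord is D-F-A.
The figure 6 means first inversion — the third is in the bass.

F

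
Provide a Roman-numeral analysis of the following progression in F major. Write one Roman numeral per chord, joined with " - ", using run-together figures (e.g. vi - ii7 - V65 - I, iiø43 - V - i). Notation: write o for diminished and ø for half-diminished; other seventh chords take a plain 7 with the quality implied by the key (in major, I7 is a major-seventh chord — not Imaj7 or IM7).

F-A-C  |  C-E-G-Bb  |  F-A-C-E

F-A-C: root F is the tonic; major triad there is I.
C-E-G-Bb has root C, degree 5 in F major, so V7.
F-A-C-E: root F is the tonic; major seventh chord there is I7.

I - V7 - I7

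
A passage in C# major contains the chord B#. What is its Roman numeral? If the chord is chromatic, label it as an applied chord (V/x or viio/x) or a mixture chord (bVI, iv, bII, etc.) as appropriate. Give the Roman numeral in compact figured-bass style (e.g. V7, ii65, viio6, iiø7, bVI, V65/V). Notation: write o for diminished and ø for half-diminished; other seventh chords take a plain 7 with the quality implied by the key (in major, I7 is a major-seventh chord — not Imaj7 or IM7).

Stacked in thirds the chord is B#-D##-F##: a major triad on B#.
B# is not a diatonic chord root with this quality in C# major, but it lies a perfect fifth above E# (iii), so the chord functions as an applied dominant of iii.

V/iii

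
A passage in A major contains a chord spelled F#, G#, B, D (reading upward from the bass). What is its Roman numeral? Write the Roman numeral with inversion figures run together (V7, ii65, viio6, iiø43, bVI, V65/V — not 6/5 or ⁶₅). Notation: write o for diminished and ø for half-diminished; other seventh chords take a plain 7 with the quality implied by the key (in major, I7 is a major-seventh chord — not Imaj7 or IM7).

viiø42

The pitches G#-B-D-F# form a half-diminished seventh chord rooted on G#.
In A major, G# is the leading tone; the diatonic half-diminished seventh chord there is viiø7.
With F# in the bass the chord is in third inversion, so the figured bass is 42.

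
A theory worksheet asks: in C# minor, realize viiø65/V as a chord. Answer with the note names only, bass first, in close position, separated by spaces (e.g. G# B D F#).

A# C# E# F##

The slash marks an applied leading-tone chord: viio of V. In C# minor, V is G#, so the leading tone to it is F##, a half step below.
Building a half-diminished seventh chord on F## gives F##-A#-C#-E#.
The figured bass 65 indicates first inversion, placing the third (A#) in the bass: A#-C#-E#-F##.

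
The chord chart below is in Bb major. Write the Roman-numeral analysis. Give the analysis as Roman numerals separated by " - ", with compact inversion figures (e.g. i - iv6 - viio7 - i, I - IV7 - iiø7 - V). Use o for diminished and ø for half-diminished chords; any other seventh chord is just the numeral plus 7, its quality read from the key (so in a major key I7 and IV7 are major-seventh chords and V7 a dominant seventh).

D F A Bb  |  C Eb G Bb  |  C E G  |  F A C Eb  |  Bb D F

I65 - ii7 - V/V - V7 - I

D-F-A-Bb has root Bb, degree 1 in Bb major, so I65.
C-Eb-G-Bb has root C, degree 2 in Bb major, so ii7.
C-E-G: a major triad on C, the applied dominant of V → V/V.
F-A-C-Eb: dominant seventh chord on F = scale degree 5 → V7.
Bb-D-F: root Bb is the tonic; major triad there is I.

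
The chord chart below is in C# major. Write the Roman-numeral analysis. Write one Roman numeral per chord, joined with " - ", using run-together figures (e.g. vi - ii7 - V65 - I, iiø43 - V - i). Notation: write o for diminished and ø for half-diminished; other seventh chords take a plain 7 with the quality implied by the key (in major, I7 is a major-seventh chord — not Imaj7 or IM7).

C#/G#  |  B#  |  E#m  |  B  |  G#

I64 - V/iii - iii - bVII - V

C#/G# has root C#, degree 1 in C# major, so I64.
B#: chromatic; B# is V of iii, so V/iii.
E#m: minor triad on E# = scale degree 3 → iii.
B: major triad on B — chromatic; bVII (borrowed from the parallel minor).
G#: major triad on G# = scale degree 5 → V.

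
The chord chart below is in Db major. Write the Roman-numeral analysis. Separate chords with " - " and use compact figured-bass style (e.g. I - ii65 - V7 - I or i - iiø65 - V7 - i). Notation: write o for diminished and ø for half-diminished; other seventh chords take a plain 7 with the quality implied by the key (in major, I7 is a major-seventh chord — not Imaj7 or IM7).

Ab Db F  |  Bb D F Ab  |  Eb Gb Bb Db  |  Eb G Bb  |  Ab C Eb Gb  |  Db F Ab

Ab-Db-F has root Db, degree 1 in Db major, so I64.
Bb-D-F-Ab: chromatic; Bb is V of ii, so V7/ii.
Eb-Gb-Bb-Db: minor seventh chord on Eb = scale degree 2 → ii7.
Eb-G-Bb: chromatic; Eb is V of V, so V/V.
Ab-C-Eb-Gb has root Ab, degree 5 in Db major, so V7.
Db-F-Ab has root Db, degree 1 in Db major, so I.

I64 - V7/ii - ii7 - V/V - V7 - I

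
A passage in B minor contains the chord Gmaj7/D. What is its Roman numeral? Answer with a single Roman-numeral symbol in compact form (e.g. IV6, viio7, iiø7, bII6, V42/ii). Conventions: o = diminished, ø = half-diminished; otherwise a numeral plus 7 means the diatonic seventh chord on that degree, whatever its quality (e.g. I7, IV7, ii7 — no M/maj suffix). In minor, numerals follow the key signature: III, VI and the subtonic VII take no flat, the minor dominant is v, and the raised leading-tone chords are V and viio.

Stacked in thirds the chord is G-B-D-F#: a major seventh chord on G.
G is scale degree 6 in B minor, and a major seventh chord on that degree is written VI7.
With D in the bass the chord is in second inversion, so the figured bass is 43.

VI43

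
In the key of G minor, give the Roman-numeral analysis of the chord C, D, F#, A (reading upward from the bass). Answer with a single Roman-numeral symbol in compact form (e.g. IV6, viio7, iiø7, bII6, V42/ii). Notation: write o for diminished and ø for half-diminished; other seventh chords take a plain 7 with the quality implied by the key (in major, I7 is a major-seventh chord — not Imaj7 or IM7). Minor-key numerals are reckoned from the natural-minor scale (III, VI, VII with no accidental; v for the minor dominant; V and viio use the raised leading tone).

Stacked in thirds the chord is D-F#-A-C: a dominant seventh chord on D.
In G minor, D is the dominant; the diatonic dominant seventh chord there is V7.
With C in the bass the chord is in third inversion, so the figured bass is 42.

V42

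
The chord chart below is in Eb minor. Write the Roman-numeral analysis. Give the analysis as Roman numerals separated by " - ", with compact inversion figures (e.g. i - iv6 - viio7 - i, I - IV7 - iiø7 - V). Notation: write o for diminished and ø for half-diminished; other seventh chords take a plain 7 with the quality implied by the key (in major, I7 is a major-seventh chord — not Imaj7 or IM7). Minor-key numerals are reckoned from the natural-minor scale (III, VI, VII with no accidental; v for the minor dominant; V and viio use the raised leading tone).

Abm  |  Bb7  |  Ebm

Abm: root Ab is the subdominant; minor triad there is iv.
Bb7: dominant seventh chord on Bb = scale degree 5 → V7.
Ebm: minor triad on Eb = scale degree 1 → i.

iv - V7 - i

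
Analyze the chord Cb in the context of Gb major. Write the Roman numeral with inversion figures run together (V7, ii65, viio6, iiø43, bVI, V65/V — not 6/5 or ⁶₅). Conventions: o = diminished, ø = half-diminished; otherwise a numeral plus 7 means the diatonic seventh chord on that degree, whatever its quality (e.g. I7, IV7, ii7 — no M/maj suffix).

IV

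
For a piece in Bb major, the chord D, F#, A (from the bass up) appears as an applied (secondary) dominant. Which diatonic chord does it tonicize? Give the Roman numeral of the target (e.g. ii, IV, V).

The chord is a major triad on D.
A dominant resolves down a perfect fifth: D → G. In Bb major, G is scale degree 6, i.e. vi.

vi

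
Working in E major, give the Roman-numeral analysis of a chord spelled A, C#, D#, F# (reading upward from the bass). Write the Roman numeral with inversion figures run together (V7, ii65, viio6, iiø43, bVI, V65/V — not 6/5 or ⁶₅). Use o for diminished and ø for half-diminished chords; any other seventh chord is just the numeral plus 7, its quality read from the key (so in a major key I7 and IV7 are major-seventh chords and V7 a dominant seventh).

Stacked in thirds the chord is D#-F#-A-C#: a half-diminished seventh chord on D#.
D# is scale degree 7 in E major, and a half-diminished seventh chord on that degree is written viiø7.
With A in the bass the chord is in second inversion, so the figured bass is 43.

viiø43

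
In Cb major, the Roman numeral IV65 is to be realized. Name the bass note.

Ab

IV in Cb major has root Fb; the chord is Fb-Ab-Cb-Eb.
The figure 65 means first inversion — the third is in the bass.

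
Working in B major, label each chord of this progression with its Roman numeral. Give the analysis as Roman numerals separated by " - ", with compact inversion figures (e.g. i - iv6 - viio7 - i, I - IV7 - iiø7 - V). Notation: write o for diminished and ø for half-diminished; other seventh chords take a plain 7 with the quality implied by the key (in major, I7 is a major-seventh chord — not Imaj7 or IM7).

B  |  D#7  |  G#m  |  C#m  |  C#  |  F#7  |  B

B has root B, degree 1 in B major, so I.
D#7: a dominant seventh chord on D#, the applied dominant of vi → V7/vi.
G#m: root G# is the submediant; minor triad there is vi.
C#m has root C#, degree 2 in B major, so ii.
C#: chromatic; C# is V of V, so V/V.
F#7: dominant seventh chord on F# = scale degree 5 → V7.
B: major triad on B = scale degree 1 → I.

I - V7/vi - vi - ii - V/V - V7 - I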